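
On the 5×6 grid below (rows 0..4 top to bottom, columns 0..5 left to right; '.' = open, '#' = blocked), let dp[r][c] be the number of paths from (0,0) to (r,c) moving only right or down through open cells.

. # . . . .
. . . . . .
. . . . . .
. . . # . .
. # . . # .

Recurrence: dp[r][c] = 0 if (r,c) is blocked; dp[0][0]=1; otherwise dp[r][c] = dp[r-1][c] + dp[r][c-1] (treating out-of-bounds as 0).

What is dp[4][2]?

6

r\c   0   1   2   3   4   5
  0   1   0   0   0   0   0
  1   1   1   1   1   1   1
  2   1   2   3   4   5   6
  3   1   3   6   0   5  11
  4   1   0   6   6   0  11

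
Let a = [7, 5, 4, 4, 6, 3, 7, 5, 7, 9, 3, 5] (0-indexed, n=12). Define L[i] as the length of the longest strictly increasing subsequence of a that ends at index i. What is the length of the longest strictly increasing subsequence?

4

   i    0    1    2    3    4    5    6    7    8    9   10   11
a[i]    7    5    4    4    6    3    7    5    7    9    3    5
L[i]    1    1    1    1    2    1    3    2    3    4    1    2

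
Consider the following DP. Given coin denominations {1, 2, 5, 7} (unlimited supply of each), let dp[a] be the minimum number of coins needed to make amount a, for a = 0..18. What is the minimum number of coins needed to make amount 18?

 a  0  1  2  3  4  5  6  7  8  9 10 11 12 13 14 15 16 17 18
dp  0  1  1  2  2  1  2  1  2  2  2  3  2  3  2  3  3  3  4

4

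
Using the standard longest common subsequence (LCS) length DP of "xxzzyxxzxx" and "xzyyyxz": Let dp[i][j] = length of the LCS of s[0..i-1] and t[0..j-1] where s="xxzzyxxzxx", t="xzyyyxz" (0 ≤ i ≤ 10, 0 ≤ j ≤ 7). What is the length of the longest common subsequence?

5

   ''  x  z  y  y  y  x  z
''  0  0  0  0  0  0  0  0
 x  0  1  1  1  1  1  1  1
 x  0  1  1  1  1  1  2  2
 z  0  1  2  2  2  2  2  3
 z  0  1  2  2  2  2  2  3
 y  0  1  2  3  3  3  3  3
 x  0  1  2  3  3  3  4  4
 x  0  1  2  3  3  3  4  4
 z  0  1  2  3  3  3  4  5
 x  0  1  2  3  3  3  4  5
 x  0  1  2  3  3  3  4  5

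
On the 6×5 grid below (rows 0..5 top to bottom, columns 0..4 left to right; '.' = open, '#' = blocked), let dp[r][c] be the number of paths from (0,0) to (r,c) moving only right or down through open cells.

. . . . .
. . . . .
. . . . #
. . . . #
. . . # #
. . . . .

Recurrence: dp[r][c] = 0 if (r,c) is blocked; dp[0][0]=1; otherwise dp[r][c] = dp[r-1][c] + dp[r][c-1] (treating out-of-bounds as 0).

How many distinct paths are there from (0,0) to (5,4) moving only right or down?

21

r\c   0   1   2   3   4
  0   1   1   1   1   1
  1   1   2   3   4   5
  2   1   3   6  10   0
  3   1   4  10  20   0
  4   1   5  15   0   0
  5   1   6  21  21  21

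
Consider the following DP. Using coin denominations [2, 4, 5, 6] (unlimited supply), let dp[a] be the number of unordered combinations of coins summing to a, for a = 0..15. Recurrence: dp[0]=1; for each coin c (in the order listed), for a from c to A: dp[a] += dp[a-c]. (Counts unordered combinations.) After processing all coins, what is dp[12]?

after  coin     0     1     2     3     4     5     6     7     8     9    10    11    12    13    14    15
          2     1     0     1     0     1     0     1     0     1     0     1     0     1     0     1     0
          4     1     0     1     0     2     0     2     0     3     0     3     0     4     0     4     0
          5     1     0     1     0     2     1     2     1     3     2     4     2     5     3     6     4
          6     1     0     1     0     2     1     3     1     4     2     6     3     8     4    10     6

8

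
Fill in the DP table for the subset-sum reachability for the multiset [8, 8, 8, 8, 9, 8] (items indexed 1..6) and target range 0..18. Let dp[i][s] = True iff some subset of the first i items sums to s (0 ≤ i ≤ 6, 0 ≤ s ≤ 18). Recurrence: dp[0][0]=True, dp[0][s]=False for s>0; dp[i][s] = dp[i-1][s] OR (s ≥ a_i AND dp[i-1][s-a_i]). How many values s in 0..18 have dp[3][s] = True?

i\s   0   1   2   3   4   5   6   7   8   9  10  11  12  13  14  15  16  17  18
  0   T   F   F   F   F   F   F   F   F   F   F   F   F   F   F   F   F   F   F
  1   T   F   F   F   F   F   F   F   T   F   F   F   F   F   F   F   F   F   F
  2   T   F   F   F   F   F   F   F   T   F   F   F   F   F   F   F   T   F   F
  3   T   F   F   F   F   F   F   F   T   F   F   F   F   F   F   F   T   F   F
  4   T   F   F   F   F   F   F   F   T   F   F   F   F   F   F   F   T   F   F
  5   T   F   F   F   F   F   F   F   T   T   F   F   F   F   F   F   T   T   F
  6   T   F   F   F   F   F   F   F   T   T   F   F   F   F   F   F   T   T   F

3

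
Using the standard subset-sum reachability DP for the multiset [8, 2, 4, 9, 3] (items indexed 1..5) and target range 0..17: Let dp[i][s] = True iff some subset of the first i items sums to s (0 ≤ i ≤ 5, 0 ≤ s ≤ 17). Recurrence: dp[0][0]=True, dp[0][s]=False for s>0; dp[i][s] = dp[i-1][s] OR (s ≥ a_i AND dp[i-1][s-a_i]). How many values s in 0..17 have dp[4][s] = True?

13

i\s   0   1   2   3   4   5   6   7   8   9  10  11  12  13  14  15  16  17
  0   T   F   F   F   F   F   F   F   F   F   F   F   F   F   F   F   F   F
  1   T   F   F   F   F   F   F   F   T   F   F   F   F   F   F   F   F   F
  2   T   F   T   F   F   F   F   F   T   F   T   F   F   F   F   F   F   F
  3   T   F   T   F   T   F   T   F   T   F   T   F   T   F   T   F   F   F
  4   T   F   T   F   T   F   T   F   T   T   T   T   T   T   T   T   F   T
  5   T   F   T   T   T   T   T   T   T   T   T   T   T   T   T   T   T   T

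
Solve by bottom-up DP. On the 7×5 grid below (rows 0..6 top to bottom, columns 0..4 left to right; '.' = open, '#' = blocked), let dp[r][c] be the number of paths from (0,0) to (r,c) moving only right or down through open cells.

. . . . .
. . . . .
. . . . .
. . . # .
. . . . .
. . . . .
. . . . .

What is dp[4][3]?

r\c   0   1   2   3   4
  0   1   1   1   1   1
  1   1   2   3   4   5
  2   1   3   6  10  15
  3   1   4  10   0  15
  4   1   5  15  15  30
  5   1   6  21  36  66
  6   1   7  28  64 130

15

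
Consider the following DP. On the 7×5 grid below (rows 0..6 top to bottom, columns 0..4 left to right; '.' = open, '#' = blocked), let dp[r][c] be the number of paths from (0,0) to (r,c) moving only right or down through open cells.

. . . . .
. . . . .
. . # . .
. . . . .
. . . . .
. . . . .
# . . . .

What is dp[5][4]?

66

r\c   0   1   2   3   4
  0   1   1   1   1   1
  1   1   2   3   4   5
  2   1   3   0   4   9
  3   1   4   4   8  17
  4   1   5   9  17  34
  5   1   6  15  32  66
  6   0   6  21  53 119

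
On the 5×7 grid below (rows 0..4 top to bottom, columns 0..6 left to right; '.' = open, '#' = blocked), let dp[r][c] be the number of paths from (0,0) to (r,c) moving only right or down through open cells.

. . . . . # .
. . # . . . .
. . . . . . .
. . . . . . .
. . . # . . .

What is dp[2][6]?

r\c   0   1   2   3   4   5   6
  0   1   1   1   1   1   0   0
  1   1   2   0   1   2   2   2
  2   1   3   3   4   6   8  10
  3   1   4   7  11  17  25  35
  4   1   5  12   0  17  42  77

10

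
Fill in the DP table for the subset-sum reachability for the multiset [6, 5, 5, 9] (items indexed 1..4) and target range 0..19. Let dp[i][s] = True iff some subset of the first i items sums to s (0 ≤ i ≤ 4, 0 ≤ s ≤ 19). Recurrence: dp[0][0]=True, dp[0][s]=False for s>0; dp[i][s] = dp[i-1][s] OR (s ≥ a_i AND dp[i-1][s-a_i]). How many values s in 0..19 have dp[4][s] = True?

10

i\s   0   1   2   3   4   5   6   7   8   9  10  11  12  13  14  15  16  17  18  19
  0   T   F   F   F   F   F   F   F   F   F   F   F   F   F   F   F   F   F   F   F
  1   T   F   F   F   F   F   T   F   F   F   F   F   F   F   F   F   F   F   F   F
  2   T   F   F   F   F   T   T   F   F   F   F   T   F   F   F   F   F   F   F   F
  3   T   F   F   F   F   T   T   F   F   F   T   T   F   F   F   F   T   F   F   F
  4   T   F   F   F   F   T   T   F   F   T   T   T   F   F   T   T   T   F   F   T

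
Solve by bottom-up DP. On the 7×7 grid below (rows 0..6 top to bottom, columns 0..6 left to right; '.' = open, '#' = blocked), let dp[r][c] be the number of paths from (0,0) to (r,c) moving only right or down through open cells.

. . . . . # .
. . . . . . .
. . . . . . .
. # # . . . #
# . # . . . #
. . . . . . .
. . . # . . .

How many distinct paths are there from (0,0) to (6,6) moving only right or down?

295

r\c   0   1   2   3   4   5   6
  0   1   1   1   1   1   0   0
  1   1   2   3   4   5   5   5
  2   1   3   6  10  15  20  25
  3   1   0   0  10  25  45   0
  4   0   0   0  10  35  80   0
  5   0   0   0  10  45 125 125
  6   0   0   0   0  45 170 295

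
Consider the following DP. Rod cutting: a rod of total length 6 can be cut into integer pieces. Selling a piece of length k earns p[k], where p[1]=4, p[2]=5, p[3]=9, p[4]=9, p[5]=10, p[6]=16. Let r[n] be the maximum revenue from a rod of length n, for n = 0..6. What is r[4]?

   n    0    1    2    3    4    5    6
r[n]    0    4    8   12   16   20   24

16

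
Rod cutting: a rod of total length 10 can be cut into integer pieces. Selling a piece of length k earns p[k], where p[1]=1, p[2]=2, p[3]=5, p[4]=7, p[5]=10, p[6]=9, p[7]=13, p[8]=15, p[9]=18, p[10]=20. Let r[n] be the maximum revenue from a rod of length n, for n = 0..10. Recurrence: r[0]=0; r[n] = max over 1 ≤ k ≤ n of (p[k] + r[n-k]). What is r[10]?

   n    0    1    2    3    4    5    6    7    8    9   10
r[n]    0    1    2    5    7   10   11   13   15   18   20

20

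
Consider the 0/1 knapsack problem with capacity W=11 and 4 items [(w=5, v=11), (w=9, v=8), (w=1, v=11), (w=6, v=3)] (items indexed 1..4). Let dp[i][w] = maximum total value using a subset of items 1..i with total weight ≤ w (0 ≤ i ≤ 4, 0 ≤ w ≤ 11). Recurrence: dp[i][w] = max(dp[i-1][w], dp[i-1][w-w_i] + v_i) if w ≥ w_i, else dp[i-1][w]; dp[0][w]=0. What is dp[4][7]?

i\w   0   1   2   3   4   5   6   7   8   9  10  11
  0   0   0   0   0   0   0   0   0   0   0   0   0
  1   0   0   0   0   0  11  11  11  11  11  11  11
  2   0   0   0   0   0  11  11  11  11  11  11  11
  3   0  11  11  11  11  11  22  22  22  22  22  22
  4   0  11  11  11  11  11  22  22  22  22  22  22

22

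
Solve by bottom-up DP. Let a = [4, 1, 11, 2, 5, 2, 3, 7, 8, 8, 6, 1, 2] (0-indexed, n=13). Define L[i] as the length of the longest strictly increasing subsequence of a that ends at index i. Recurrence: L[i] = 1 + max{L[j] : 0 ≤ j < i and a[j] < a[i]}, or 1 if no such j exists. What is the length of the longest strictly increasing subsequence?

5

   i    0    1    2    3    4    5    6    7    8    9   10   11   12
a[i]    4    1   11    2    5    2    3    7    8    8    6    1    2
L[i]    1    1    2    2    3    2    3    4    5    5    4    1    2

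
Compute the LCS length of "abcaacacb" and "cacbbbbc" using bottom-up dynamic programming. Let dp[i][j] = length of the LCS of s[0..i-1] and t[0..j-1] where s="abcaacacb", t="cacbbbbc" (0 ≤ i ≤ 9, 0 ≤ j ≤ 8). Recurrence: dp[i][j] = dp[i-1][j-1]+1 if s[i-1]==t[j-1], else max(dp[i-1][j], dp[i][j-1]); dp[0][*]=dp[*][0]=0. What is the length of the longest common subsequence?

4

   ''  c  a  c  b  b  b  b  c
''  0  0  0  0  0  0  0  0  0
 a  0  0  1  1  1  1  1  1  1
 b  0  0  1  1  2  2  2  2  2
 c  0  1  1  2  2  2  2  2  3
 a  0  1  2  2  2  2  2  2  3
 a  0  1  2  2  2  2  2  2  3
 c  0  1  2  3  3  3  3  3  3
 a  0  1  2  3  3  3  3  3  3
 c  0  1  2  3  3  3  3  3  4
 b  0  1  2  3  4  4  4  4  4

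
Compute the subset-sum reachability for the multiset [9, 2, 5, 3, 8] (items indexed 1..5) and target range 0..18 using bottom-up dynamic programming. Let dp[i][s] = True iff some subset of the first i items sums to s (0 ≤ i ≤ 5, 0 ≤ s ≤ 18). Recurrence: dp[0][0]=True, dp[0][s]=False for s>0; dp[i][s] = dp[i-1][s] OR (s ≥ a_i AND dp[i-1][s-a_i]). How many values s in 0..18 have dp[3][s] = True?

i\s   0   1   2   3   4   5   6   7   8   9  10  11  12  13  14  15  16  17  18
  0   T   F   F   F   F   F   F   F   F   F   F   F   F   F   F   F   F   F   F
  1   T   F   F   F   F   F   F   F   F   T   F   F   F   F   F   F   F   F   F
  2   T   F   T   F   F   F   F   F   F   T   F   T   F   F   F   F   F   F   F
  3   T   F   T   F   F   T   F   T   F   T   F   T   F   F   T   F   T   F   F
  4   T   F   T   T   F   T   F   T   T   T   T   T   T   F   T   F   T   T   F
  5   T   F   T   T   F   T   F   T   T   T   T   T   T   T   T   T   T   T   T

8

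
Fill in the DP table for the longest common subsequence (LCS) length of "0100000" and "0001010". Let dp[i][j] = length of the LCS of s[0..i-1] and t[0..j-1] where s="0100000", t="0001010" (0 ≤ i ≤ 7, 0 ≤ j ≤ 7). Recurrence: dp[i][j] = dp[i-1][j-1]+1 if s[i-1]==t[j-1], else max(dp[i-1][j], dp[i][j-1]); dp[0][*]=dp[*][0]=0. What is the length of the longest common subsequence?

5

   ''  0  0  0  1  0  1  0
''  0  0  0  0  0  0  0  0
 0  0  1  1  1  1  1  1  1
 1  0  1  1  1  2  2  2  2
 0  0  1  2  2  2  3  3  3
 0  0  1  2  3  3  3  3  4
 0  0  1  2  3  3  4  4  4
 0  0  1  2  3  3  4  4  5
 0  0  1  2  3  3  4  4  5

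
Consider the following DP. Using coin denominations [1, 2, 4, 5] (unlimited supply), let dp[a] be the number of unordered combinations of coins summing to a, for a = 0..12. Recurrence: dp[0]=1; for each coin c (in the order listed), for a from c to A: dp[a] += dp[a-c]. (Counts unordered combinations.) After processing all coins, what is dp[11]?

after  coin     0     1     2     3     4     5     6     7     8     9    10    11    12
          1     1     1     1     1     1     1     1     1     1     1     1     1     1
          2     1     1     2     2     3     3     4     4     5     5     6     6     7
          4     1     1     2     2     4     4     6     6     9     9    12    12    16
          5     1     1     2     2     4     5     7     8    11    13    17    19    24

19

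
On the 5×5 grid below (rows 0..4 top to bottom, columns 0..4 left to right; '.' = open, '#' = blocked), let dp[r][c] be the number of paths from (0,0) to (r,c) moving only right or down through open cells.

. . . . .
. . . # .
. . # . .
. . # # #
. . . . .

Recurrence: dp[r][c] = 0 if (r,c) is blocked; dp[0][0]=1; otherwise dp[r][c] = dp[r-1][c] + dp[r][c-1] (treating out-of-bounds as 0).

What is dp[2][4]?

r\c   0   1   2   3   4
  0   1   1   1   1   1
  1   1   2   3   0   1
  2   1   3   0   0   1
  3   1   4   0   0   0
  4   1   5   5   5   5

1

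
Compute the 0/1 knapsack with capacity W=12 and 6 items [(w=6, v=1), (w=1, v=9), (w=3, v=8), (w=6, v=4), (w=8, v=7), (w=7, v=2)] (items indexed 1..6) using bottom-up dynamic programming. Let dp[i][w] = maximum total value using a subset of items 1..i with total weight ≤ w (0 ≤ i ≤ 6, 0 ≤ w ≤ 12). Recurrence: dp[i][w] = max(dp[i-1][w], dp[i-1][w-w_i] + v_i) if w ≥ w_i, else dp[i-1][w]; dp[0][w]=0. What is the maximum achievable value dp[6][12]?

24

i\w   0   1   2   3   4   5   6   7   8   9  10  11  12
  0   0   0   0   0   0   0   0   0   0   0   0   0   0
  1   0   0   0   0   0   0   1   1   1   1   1   1   1
  2   0   9   9   9   9   9   9  10  10  10  10  10  10
  3   0   9   9   9  17  17  17  17  17  17  18  18  18
  4   0   9   9   9  17  17  17  17  17  17  21  21  21
  5   0   9   9   9  17  17  17  17  17  17  21  21  24
  6   0   9   9   9  17  17  17  17  17  17  21  21  24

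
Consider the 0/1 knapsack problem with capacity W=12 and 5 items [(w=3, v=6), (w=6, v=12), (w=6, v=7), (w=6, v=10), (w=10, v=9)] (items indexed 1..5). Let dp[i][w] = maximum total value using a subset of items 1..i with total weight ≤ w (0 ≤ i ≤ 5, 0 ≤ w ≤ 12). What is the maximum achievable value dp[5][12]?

22

i\w   0   1   2   3   4   5   6   7   8   9  10  11  12
  0   0   0   0   0   0   0   0   0   0   0   0   0   0
  1   0   0   0   6   6   6   6   6   6   6   6   6   6
  2   0   0   0   6   6   6  12  12  12  18  18  18  18
  3   0   0   0   6   6   6  12  12  12  18  18  18  19
  4   0   0   0   6   6   6  12  12  12  18  18  18  22
  5   0   0   0   6   6   6  12  12  12  18  18  18  22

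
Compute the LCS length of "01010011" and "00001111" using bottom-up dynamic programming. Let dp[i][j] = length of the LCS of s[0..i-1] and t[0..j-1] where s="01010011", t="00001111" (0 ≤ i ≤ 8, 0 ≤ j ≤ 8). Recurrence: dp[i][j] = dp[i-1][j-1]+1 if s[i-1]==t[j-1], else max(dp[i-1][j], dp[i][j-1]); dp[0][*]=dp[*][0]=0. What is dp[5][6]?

3

   ''  0  0  0  0  1  1  1  1
''  0  0  0  0  0  0  0  0  0
 0  0  1  1  1  1  1  1  1  1
 1  0  1  1  1  1  2  2  2  2
 0  0  1  2  2  2  2  2  2  2
 1  0  1  2  2  2  3  3  3  3
 0  0  1  2  3  3  3  3  3  3
 0  0  1  2  3  4  4  4  4  4
 1  0  1  2  3  4  5  5  5  5
 1  0  1  2  3  4  5  6  6  6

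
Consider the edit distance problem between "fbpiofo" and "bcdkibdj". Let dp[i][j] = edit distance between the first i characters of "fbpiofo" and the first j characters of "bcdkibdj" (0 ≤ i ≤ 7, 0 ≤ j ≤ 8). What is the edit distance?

7

   ''  b  c  d  k  i  b  d  j
''  0  1  2  3  4  5  6  7  8
 f  1  1  2  3  4  5  6  7  8
 b  2  1  2  3  4  5  5  6  7
 p  3  2  2  3  4  5  6  6  7
 i  4  3  3  3  4  4  5  6  7
 o  5  4  4  4  4  5  5  6  7
 f  6  5  5  5  5  5  6  6  7
 o  7  6  6  6  6  6  6  7  7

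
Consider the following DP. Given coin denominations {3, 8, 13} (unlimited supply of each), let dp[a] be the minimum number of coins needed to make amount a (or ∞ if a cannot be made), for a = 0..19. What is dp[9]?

 a  0  1  2  3  4  5  6  7  8  9 10 11 12 13 14 15 16 17 18 19
dp  0  -  -  1  -  -  2  -  1  3  -  2  4  1  3  5  2  4  6  3
(- denotes ∞ / unreachable)

3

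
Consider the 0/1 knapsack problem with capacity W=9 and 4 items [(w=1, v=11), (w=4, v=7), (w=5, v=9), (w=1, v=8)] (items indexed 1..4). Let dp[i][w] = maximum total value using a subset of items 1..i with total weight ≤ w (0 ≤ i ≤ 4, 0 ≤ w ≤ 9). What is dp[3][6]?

i\w   0   1   2   3   4   5   6   7   8   9
  0   0   0   0   0   0   0   0   0   0   0
  1   0  11  11  11  11  11  11  11  11  11
  2   0  11  11  11  11  18  18  18  18  18
  3   0  11  11  11  11  18  20  20  20  20
  4   0  11  19  19  19  19  26  28  28  28

20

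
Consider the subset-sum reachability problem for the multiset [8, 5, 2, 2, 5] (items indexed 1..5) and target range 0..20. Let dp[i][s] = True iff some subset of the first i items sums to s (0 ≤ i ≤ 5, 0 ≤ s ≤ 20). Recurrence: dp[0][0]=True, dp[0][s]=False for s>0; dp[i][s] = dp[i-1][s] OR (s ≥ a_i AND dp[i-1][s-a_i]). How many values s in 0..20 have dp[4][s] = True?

12

i\s   0   1   2   3   4   5   6   7   8   9  10  11  12  13  14  15  16  17  18  19  20
  0   T   F   F   F   F   F   F   F   F   F   F   F   F   F   F   F   F   F   F   F   F
  1   T   F   F   F   F   F   F   F   T   F   F   F   F   F   F   F   F   F   F   F   F
  2   T   F   F   F   F   T   F   F   T   F   F   F   F   T   F   F   F   F   F   F   F
  3   T   F   T   F   F   T   F   T   T   F   T   F   F   T   F   T   F   F   F   F   F
  4   T   F   T   F   T   T   F   T   T   T   T   F   T   T   F   T   F   T   F   F   F
  5   T   F   T   F   T   T   F   T   T   T   T   F   T   T   T   T   F   T   T   F   T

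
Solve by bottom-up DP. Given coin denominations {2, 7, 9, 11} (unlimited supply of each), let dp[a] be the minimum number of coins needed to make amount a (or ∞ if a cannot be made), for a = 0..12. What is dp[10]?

5

 a  0  1  2  3  4  5  6  7  8  9 10 11 12
dp  0  -  1  -  2  -  3  1  4  1  5  1  6
(- denotes ∞ / unreachable)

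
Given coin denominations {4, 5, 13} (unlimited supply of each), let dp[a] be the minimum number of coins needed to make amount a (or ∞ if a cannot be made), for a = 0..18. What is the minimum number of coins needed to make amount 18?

 a  0  1  2  3  4  5  6  7  8  9 10 11 12 13 14 15 16 17 18
dp  0  -  -  -  1  1  -  -  2  2  2  -  3  1  3  3  4  2  2
(- denotes ∞ / unreachable)

2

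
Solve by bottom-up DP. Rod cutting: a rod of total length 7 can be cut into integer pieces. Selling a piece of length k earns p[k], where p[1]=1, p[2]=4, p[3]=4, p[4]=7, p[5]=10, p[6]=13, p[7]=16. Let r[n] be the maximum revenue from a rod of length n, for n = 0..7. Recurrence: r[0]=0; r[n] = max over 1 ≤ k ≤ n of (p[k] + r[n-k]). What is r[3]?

5

   n    0    1    2    3    4    5    6    7
r[n]    0    1    4    5    8   10   13   16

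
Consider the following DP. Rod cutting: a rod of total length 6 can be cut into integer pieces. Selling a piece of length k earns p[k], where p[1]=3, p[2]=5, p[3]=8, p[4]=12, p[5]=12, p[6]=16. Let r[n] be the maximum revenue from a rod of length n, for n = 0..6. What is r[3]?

   n    0    1    2    3    4    5    6
r[n]    0    3    6    9   12   15   18

9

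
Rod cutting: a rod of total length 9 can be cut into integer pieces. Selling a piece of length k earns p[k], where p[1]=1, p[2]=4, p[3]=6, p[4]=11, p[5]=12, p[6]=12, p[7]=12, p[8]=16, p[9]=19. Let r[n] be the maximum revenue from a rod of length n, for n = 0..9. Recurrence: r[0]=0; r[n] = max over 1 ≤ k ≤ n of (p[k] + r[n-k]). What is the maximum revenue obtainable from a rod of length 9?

   n    0    1    2    3    4    5    6    7    8    9
r[n]    0    1    4    6   11   12   15   17   22   23

23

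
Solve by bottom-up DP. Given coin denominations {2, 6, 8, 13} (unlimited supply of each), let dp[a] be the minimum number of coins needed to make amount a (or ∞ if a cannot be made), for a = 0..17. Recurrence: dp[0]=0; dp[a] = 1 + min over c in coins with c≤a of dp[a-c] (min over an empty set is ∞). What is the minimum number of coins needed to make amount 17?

 a  0  1  2  3  4  5  6  7  8  9 10 11 12 13 14 15 16 17
dp  0  -  1  -  2  -  1  -  1  -  2  -  2  1  2  2  2  3
(- denotes ∞ / unreachable)

3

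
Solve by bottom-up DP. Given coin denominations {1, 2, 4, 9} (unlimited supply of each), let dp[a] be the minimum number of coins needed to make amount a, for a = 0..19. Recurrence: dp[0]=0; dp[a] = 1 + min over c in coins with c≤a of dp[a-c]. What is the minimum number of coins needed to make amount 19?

3

 a  0  1  2  3  4  5  6  7  8  9 10 11 12 13 14 15 16 17 18 19
dp  0  1  1  2  1  2  2  3  2  1  2  2  3  2  3  3  4  3  2  3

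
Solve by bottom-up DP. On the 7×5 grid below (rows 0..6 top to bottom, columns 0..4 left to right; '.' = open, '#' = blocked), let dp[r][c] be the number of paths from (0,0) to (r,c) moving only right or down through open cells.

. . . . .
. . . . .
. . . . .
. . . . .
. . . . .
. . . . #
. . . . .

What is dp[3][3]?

20

r\c   0   1   2   3   4
  0   1   1   1   1   1
  1   1   2   3   4   5
  2   1   3   6  10  15
  3   1   4  10  20  35
  4   1   5  15  35  70
  5   1   6  21  56   0
  6   1   7  28  84  84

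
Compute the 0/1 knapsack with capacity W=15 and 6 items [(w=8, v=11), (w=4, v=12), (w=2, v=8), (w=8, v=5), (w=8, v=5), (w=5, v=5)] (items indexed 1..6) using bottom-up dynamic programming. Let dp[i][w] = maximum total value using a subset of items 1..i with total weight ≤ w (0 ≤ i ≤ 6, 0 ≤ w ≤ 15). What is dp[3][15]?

31

i\w   0   1   2   3   4   5   6   7   8   9  10  11  12  13  14  15
  0   0   0   0   0   0   0   0   0   0   0   0   0   0   0   0   0
  1   0   0   0   0   0   0   0   0  11  11  11  11  11  11  11  11
  2   0   0   0   0  12  12  12  12  12  12  12  12  23  23  23  23
  3   0   0   8   8  12  12  20  20  20  20  20  20  23  23  31  31
  4   0   0   8   8  12  12  20  20  20  20  20  20  23  23  31  31
  5   0   0   8   8  12  12  20  20  20  20  20  20  23  23  31  31
  6   0   0   8   8  12  12  20  20  20  20  20  25  25  25  31  31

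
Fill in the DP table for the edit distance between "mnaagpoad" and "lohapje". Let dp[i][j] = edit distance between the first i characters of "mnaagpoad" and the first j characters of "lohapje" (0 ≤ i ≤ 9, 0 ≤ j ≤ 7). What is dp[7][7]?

   ''  l  o  h  a  p  j  e
''  0  1  2  3  4  5  6  7
 m  1  1  2  3  4  5  6  7
 n  2  2  2  3  4  5  6  7
 a  3  3  3  3  3  4  5  6
 a  4  4  4  4  3  4  5  6
 g  5  5  5  5  4  4  5  6
 p  6  6  6  6  5  4  5  6
 o  7  7  6  7  6  5  5  6
 a  8  8  7  7  7  6  6  6
 d  9  9  8  8  8  7  7  7

6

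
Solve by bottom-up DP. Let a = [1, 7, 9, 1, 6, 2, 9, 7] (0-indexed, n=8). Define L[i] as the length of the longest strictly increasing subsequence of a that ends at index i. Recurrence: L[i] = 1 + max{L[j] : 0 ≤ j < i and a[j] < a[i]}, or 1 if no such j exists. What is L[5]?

   i    0    1    2    3    4    5    6    7
a[i]    1    7    9    1    6    2    9    7
L[i]    1    2    3    1    2    2    3    3

2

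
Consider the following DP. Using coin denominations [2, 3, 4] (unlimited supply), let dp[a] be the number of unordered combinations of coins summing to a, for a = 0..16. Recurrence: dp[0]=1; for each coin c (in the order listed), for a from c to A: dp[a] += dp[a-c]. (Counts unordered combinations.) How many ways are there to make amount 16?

after  coin     0     1     2     3     4     5     6     7     8     9    10    11    12    13    14    15    16
          2     1     0     1     0     1     0     1     0     1     0     1     0     1     0     1     0     1
          3     1     0     1     1     1     1     2     1     2     2     2     2     3     2     3     3     3
          4     1     0     1     1     2     1     3     2     4     3     5     4     7     5     8     7    10

10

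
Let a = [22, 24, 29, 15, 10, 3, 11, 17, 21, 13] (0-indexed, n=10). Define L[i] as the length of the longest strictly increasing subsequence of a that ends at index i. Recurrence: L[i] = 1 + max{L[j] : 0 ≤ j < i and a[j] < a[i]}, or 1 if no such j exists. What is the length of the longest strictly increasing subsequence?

   i    0    1    2    3    4    5    6    7    8    9
a[i]   22   24   29   15   10    3   11   17   21   13
L[i]    1    2    3    1    1    1    2    3    4    3

4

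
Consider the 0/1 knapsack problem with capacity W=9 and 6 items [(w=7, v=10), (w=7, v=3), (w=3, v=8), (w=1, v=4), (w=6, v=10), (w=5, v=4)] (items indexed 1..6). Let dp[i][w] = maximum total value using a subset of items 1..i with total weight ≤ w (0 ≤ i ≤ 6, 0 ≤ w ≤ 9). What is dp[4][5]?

12

i\w   0   1   2   3   4   5   6   7   8   9
  0   0   0   0   0   0   0   0   0   0   0
  1   0   0   0   0   0   0   0  10  10  10
  2   0   0   0   0   0   0   0  10  10  10
  3   0   0   0   8   8   8   8  10  10  10
  4   0   4   4   8  12  12  12  12  14  14
  5   0   4   4   8  12  12  12  14  14  18
  6   0   4   4   8  12  12  12  14  14  18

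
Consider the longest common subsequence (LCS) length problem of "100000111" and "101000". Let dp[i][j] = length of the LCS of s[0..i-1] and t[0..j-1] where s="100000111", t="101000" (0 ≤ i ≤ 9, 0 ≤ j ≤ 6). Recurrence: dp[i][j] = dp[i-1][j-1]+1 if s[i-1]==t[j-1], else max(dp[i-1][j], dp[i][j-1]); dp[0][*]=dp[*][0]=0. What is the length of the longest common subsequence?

5

   ''  1  0  1  0  0  0
''  0  0  0  0  0  0  0
 1  0  1  1  1  1  1  1
 0  0  1  2  2  2  2  2
 0  0  1  2  2  3  3  3
 0  0  1  2  2  3  4  4
 0  0  1  2  2  3  4  5
 0  0  1  2  2  3  4  5
 1  0  1  2  3  3  4  5
 1  0  1  2  3  3  4  5
 1  0  1  2  3  3  4  5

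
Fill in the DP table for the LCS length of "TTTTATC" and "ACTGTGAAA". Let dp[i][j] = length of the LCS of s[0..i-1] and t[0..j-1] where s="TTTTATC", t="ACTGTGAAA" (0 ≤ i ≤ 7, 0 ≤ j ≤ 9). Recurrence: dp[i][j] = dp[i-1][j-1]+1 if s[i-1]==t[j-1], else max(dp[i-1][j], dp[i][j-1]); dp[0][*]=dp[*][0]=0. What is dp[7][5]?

2

   ''  A  C  T  G  T  G  A  A  A
''  0  0  0  0  0  0  0  0  0  0
 T  0  0  0  1  1  1  1  1  1  1
 T  0  0  0  1  1  2  2  2  2  2
 T  0  0  0  1  1  2  2  2  2  2
 T  0  0  0  1  1  2  2  2  2  2
 A  0  1  1  1  1  2  2  3  3  3
 T  0  1  1  2  2  2  2  3  3  3
 C  0  1  2  2  2  2  2  3  3  3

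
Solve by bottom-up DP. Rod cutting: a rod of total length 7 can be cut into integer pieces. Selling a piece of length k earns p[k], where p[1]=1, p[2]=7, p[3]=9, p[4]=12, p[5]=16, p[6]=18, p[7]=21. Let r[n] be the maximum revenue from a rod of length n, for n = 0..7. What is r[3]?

   n    0    1    2    3    4    5    6    7
r[n]    0    1    7    9   14   16   21   23

9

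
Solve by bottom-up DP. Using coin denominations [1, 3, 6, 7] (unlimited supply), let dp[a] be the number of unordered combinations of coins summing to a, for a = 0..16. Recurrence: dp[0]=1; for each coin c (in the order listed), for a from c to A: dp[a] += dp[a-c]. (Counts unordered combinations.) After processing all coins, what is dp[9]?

7

after  coin     0     1     2     3     4     5     6     7     8     9    10    11    12    13    14    15    16
          1     1     1     1     1     1     1     1     1     1     1     1     1     1     1     1     1     1
          3     1     1     1     2     2     2     3     3     3     4     4     4     5     5     5     6     6
          6     1     1     1     2     2     2     4     4     4     6     6     6     9     9     9    12    12
          7     1     1     1     2     2     2     4     5     5     7     8     8    11    13    14    17    19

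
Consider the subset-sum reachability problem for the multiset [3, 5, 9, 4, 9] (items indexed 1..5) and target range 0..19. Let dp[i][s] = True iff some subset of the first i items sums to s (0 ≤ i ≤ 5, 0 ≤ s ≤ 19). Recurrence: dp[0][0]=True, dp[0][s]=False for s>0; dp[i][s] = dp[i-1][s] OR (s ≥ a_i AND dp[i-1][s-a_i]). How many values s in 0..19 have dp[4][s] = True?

13

i\s   0   1   2   3   4   5   6   7   8   9  10  11  12  13  14  15  16  17  18  19
  0   T   F   F   F   F   F   F   F   F   F   F   F   F   F   F   F   F   F   F   F
  1   T   F   F   T   F   F   F   F   F   F   F   F   F   F   F   F   F   F   F   F
  2   T   F   F   T   F   T   F   F   T   F   F   F   F   F   F   F   F   F   F   F
  3   T   F   F   T   F   T   F   F   T   T   F   F   T   F   T   F   F   T   F   F
  4   T   F   F   T   T   T   F   T   T   T   F   F   T   T   T   F   T   T   T   F
  5   T   F   F   T   T   T   F   T   T   T   F   F   T   T   T   F   T   T   T   F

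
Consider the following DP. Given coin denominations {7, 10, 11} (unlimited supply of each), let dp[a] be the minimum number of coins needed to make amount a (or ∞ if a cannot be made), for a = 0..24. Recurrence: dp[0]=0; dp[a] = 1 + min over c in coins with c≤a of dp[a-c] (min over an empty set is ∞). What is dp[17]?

 a  0  1  2  3  4  5  6  7  8  9 10 11 12 13 14 15 16 17 18 19 20 21 22 23 24
dp  0  -  -  -  -  -  -  1  -  -  1  1  -  -  2  -  -  2  2  -  2  2  2  -  3
(- denotes ∞ / unreachable)

2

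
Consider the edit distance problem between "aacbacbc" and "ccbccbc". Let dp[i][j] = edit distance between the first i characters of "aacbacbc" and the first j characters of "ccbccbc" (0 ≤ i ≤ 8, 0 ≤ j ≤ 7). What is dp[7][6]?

   ''  c  c  b  c  c  b  c
''  0  1  2  3  4  5  6  7
 a  1  1  2  3  4  5  6  7
 a  2  2  2  3  4  5  6  7
 c  3  2  2  3  3  4  5  6
 b  4  3  3  2  3  4  4  5
 a  5  4  4  3  3  4  5  5
 c  6  5  4  4  3  3  4  5
 b  7  6  5  4  4  4  3  4
 c  8  7  6  5  4  4  4  3

3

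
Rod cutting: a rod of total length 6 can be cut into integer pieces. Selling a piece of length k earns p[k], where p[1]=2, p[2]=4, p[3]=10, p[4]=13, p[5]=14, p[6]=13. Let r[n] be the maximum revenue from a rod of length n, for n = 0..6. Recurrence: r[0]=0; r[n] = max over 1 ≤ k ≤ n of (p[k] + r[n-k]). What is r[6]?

20

   n    0    1    2    3    4    5    6
r[n]    0    2    4   10   13   15   20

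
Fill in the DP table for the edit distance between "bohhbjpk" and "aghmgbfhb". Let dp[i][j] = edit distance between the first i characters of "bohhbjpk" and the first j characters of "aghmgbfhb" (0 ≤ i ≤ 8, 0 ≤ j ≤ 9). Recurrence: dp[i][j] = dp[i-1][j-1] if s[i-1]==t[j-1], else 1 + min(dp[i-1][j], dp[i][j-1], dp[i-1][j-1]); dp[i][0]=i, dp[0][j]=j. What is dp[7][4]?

6

   ''  a  g  h  m  g  b  f  h  b
''  0  1  2  3  4  5  6  7  8  9
 b  1  1  2  3  4  5  5  6  7  8
 o  2  2  2  3  4  5  6  6  7  8
 h  3  3  3  2  3  4  5  6  6  7
 h  4  4  4  3  3  4  5  6  6  7
 b  5  5  5  4  4  4  4  5  6  6
 j  6  6  6  5  5  5  5  5  6  7
 p  7  7  7  6  6  6  6  6  6  7
 k  8  8  8  7  7  7  7  7  7  7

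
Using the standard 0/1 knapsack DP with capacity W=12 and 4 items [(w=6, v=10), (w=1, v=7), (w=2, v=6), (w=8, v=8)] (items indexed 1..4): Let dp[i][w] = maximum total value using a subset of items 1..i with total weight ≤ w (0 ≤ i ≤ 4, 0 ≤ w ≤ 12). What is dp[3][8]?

i\w   0   1   2   3   4   5   6   7   8   9  10  11  12
  0   0   0   0   0   0   0   0   0   0   0   0   0   0
  1   0   0   0   0   0   0  10  10  10  10  10  10  10
  2   0   7   7   7   7   7  10  17  17  17  17  17  17
  3   0   7   7  13  13  13  13  17  17  23  23  23  23
  4   0   7   7  13  13  13  13  17  17  23  23  23  23

17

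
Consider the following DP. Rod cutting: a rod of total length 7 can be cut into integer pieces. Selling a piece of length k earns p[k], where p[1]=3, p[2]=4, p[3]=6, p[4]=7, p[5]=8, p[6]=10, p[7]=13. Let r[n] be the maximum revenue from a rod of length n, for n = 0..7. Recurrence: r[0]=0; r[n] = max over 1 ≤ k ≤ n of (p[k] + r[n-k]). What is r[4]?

12

   n    0    1    2    3    4    5    6    7
r[n]    0    3    6    9   12   15   18   21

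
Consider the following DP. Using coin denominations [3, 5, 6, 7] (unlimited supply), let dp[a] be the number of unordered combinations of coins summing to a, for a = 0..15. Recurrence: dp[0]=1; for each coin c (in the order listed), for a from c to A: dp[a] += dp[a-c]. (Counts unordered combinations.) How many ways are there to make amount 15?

after  coin     0     1     2     3     4     5     6     7     8     9    10    11    12    13    14    15
          3     1     0     0     1     0     0     1     0     0     1     0     0     1     0     0     1
          5     1     0     0     1     0     1     1     0     1     1     1     1     1     1     1     2
          6     1     0     0     1     0     1     2     0     1     2     1     2     3     1     2     4
          7     1     0     0     1     0     1     2     1     1     2     2     2     4     3     3     5

5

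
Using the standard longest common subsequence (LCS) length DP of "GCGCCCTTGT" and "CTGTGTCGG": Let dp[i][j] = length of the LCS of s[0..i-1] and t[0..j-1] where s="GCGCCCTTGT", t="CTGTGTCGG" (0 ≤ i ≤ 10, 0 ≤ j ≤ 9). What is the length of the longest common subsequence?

5

   ''  C  T  G  T  G  T  C  G  G
''  0  0  0  0  0  0  0  0  0  0
 G  0  0  0  1  1  1  1  1  1  1
 C  0  1  1  1  1  1  1  2  2  2
 G  0  1  1  2  2  2  2  2  3  3
 C  0  1  1  2  2  2  2  3  3  3
 C  0  1  1  2  2  2  2  3  3  3
 C  0  1  1  2  2  2  2  3  3  3
 T  0  1  2  2  3  3  3  3  3  3
 T  0  1  2  2  3  3  4  4  4  4
 G  0  1  2  3  3  4  4  4  5  5
 T  0  1  2  3  4  4  5  5  5  5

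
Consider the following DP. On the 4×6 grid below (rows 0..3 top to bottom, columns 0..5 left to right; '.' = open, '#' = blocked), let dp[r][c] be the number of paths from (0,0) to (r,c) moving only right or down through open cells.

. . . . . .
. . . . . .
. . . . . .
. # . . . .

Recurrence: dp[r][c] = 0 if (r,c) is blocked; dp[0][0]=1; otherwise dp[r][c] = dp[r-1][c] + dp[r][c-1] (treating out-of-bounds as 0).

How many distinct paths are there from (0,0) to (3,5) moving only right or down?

r\c   0   1   2   3   4   5
  0   1   1   1   1   1   1
  1   1   2   3   4   5   6
  2   1   3   6  10  15  21
  3   1   0   6  16  31  52

52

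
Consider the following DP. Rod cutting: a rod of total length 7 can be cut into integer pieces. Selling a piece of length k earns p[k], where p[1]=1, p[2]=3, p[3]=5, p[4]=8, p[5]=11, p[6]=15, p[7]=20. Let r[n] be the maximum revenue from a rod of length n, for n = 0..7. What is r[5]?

   n    0    1    2    3    4    5    6    7
r[n]    0    1    3    5    8   11   15   20

11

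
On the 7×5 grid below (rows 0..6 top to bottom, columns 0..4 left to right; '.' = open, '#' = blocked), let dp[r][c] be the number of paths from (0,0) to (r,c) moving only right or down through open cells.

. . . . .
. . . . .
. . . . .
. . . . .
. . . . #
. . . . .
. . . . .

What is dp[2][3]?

r\c   0   1   2   3   4
  0   1   1   1   1   1
  1   1   2   3   4   5
  2   1   3   6  10  15
  3   1   4  10  20  35
  4   1   5  15  35   0
  5   1   6  21  56  56
  6   1   7  28  84 140

10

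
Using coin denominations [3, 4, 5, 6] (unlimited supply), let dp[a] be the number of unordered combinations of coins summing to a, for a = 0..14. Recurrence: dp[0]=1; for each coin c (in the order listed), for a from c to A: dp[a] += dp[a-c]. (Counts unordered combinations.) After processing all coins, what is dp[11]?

3

after  coin     0     1     2     3     4     5     6     7     8     9    10    11    12    13    14
          3     1     0     0     1     0     0     1     0     0     1     0     0     1     0     0
          4     1     0     0     1     1     0     1     1     1     1     1     1     2     1     1
          5     1     0     0     1     1     1     1     1     2     2     2     2     3     3     3
          6     1     0     0     1     1     1     2     1     2     3     3     3     5     4     5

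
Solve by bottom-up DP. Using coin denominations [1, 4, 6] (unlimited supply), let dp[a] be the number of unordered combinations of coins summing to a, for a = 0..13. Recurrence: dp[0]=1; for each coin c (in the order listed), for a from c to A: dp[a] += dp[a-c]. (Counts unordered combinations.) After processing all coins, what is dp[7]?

after  coin     0     1     2     3     4     5     6     7     8     9    10    11    12    13
          1     1     1     1     1     1     1     1     1     1     1     1     1     1     1
          4     1     1     1     1     2     2     2     2     3     3     3     3     4     4
          6     1     1     1     1     2     2     3     3     4     4     5     5     7     7

3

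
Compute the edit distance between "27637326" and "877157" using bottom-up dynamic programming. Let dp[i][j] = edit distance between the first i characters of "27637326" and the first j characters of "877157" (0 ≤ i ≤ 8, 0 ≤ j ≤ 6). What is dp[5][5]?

   ''  8  7  7  1  5  7
''  0  1  2  3  4  5  6
 2  1  1  2  3  4  5  6
 7  2  2  1  2  3  4  5
 6  3  3  2  2  3  4  5
 3  4  4  3  3  3  4  5
 7  5  5  4  3  4  4  4
 3  6  6  5  4  4  5  5
 2  7  7  6  5  5  5  6
 6  8  8  7  6  6  6  6

4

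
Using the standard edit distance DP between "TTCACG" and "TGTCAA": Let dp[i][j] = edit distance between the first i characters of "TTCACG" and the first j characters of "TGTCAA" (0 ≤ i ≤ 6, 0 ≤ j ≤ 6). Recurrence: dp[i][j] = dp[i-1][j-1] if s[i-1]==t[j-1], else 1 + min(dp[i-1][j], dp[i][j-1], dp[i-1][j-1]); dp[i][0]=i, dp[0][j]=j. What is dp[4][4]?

2

   ''  T  G  T  C  A  A
''  0  1  2  3  4  5  6
 T  1  0  1  2  3  4  5
 T  2  1  1  1  2  3  4
 C  3  2  2  2  1  2  3
 A  4  3  3  3  2  1  2
 C  5  4  4  4  3  2  2
 G  6  5  4  5  4  3  3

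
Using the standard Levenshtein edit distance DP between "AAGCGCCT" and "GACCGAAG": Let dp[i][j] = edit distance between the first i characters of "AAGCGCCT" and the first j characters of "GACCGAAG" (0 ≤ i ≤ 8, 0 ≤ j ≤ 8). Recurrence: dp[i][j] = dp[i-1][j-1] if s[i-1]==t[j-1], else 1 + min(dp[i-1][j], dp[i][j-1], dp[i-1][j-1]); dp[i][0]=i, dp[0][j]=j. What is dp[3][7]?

5

   ''  G  A  C  C  G  A  A  G
''  0  1  2  3  4  5  6  7  8
 A  1  1  1  2  3  4  5  6  7
 A  2  2  1  2  3  4  4  5  6
 G  3  2  2  2  3  3  4  5  5
 C  4  3  3  2  2  3  4  5  6
 G  5  4  4  3  3  2  3  4  5
 C  6  5  5  4  3  3  3  4  5
 C  7  6  6  5  4  4  4  4  5
 T  8  7  7  6  5  5  5  5  5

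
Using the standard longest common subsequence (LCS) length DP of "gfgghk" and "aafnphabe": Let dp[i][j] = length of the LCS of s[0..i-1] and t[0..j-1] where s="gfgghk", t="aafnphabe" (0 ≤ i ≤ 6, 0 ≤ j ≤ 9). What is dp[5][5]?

   ''  a  a  f  n  p  h  a  b  e
''  0  0  0  0  0  0  0  0  0  0
 g  0  0  0  0  0  0  0  0  0  0
 f  0  0  0  1  1  1  1  1  1  1
 g  0  0  0  1  1  1  1  1  1  1
 g  0  0  0  1  1  1  1  1  1  1
 h  0  0  0  1  1  1  2  2  2  2
 k  0  0  0  1  1  1  2  2  2  2

1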